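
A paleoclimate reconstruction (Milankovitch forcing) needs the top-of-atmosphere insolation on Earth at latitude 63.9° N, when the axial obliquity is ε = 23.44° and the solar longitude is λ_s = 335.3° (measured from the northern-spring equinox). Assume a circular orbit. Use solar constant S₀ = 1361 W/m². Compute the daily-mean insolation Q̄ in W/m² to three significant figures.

Solar declination: sin δ = sin ε · sin λ_s = sin 23.44° × sin 335.3° = -0.16622, so δ = -9.568°.
cos H₀ = −tan(+63.9°) tan(-9.568°) = 0.3441, H₀ = 1.2195 rad.
Bracket: H₀ sin φ sin δ + cos φ cos δ sin H₀ = 1.2195×0.89803×-0.16622 + 0.43994×0.98609×0.93894 = -0.182035 + 0.407331 = 0.225296.
Q̄ = (S₀/π) × [bracket] = (1361/π) × 0.225296 = 97.60 W/m².

Q̄ ≈ 97.6 W/m²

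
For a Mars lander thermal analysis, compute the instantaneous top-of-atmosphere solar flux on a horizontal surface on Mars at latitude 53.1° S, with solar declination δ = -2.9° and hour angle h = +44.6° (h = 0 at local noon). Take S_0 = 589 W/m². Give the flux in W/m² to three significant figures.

cos θ_z = sin ϕ sin δ + cos ϕ cos δ cos h = 0.040458 + 0.426967 = 0.467425.
Flux = S_0 · cos θ_z = 589 × 0.467425 = 275.3 W/m².

275 W/m²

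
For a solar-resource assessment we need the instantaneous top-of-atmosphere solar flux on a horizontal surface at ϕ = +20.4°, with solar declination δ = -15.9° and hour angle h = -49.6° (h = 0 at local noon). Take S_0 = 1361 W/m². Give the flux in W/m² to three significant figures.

cos θ_z = sin ϕ sin δ + cos ϕ cos δ cos h = -0.095495 + 0.584230 = 0.488735.
Flux = S_0 · cos θ_z = 1361 × 0.488735 = 665.2 W/m².

665 W/m²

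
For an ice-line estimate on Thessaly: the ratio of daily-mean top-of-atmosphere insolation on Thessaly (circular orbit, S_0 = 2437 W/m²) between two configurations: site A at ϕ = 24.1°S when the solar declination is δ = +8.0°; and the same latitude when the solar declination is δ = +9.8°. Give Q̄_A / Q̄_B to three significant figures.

Q̄_A / Q̄_B ≈ 1.03

— Configuration A (ϕ=-24.1°):
cos h₀ = −tan(-24.1°) tan(+8.000°) = 0.0629, h₀ = 1.5079 rad.
Bracket: h₀ sin ϕ sin δ + cos ϕ cos δ sin h₀ = 1.5079×-0.40833×0.13917 + 0.91283×0.99027×0.99802 = -0.085690 + 0.902158 = 0.816468.
Q̄ = (S_0/π) × [bracket] = (2437/π) × 0.816468 = 633.35 W/m².
— Configuration B (ϕ=-24.1°):
cos h₀ = −tan(-24.1°) tan(+9.800°) = 0.0773, h₀ = 1.4935 rad.
Bracket: h₀ sin ϕ sin δ + cos ϕ cos δ sin h₀ = 1.4935×-0.40833×0.17021 + 0.91283×0.98541×0.99701 = -0.103801 + 0.896822 = 0.793021.
Q̄ = (S_0/π) × [bracket] = (2437/π) × 0.793021 = 615.16 W/m².
Ratio Q̄_A / Q̄_B = 633.35 / 615.16 = 1.030.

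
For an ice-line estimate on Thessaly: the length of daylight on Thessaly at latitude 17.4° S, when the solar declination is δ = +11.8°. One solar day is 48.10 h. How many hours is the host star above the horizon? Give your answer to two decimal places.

23.05 h

cos H₀ = −tan φ · tan δ = −tan(-17.4°) × tan(+11.800°) = 0.0655, so H₀ = 1.5053 rad = 86.25°.
Daylight = 2H₀/(2π) × 48.10 h = (1.5053/π) × 48.10 = 23.05 h.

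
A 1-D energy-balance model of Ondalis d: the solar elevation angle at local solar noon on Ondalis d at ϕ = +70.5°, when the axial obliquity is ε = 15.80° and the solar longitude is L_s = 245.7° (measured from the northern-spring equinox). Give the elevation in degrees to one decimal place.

5.1°

Solar declination: sin δ = sin ε · sin L_s = sin 15.80° × sin 245.7° = -0.24816, so δ = -14.368°.
At local noon the hour angle is zero, so the zenith angle equals |ϕ − δ| = |+70.5° − (-14.368°)| = 84.868°.
Elevation = 90° − 84.868° = 5.1°.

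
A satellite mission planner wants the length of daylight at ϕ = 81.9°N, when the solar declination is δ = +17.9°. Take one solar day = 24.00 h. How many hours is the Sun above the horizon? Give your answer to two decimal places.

Sunrise equation: cos h₀ = −tan ϕ · tan δ = -2.2695 ≤ −1, so the Sun never sets (polar day) and h₀ = π.
Daylight = 2h₀/(2π) × 24.00 h = (3.1416/π) × 24.00 = 24.00 h.

24.00 h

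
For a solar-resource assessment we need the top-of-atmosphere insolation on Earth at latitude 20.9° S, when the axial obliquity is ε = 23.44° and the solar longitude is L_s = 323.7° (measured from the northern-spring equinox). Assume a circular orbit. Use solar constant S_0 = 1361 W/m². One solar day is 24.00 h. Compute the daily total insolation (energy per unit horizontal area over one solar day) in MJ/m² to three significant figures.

Solar declination: sin δ = sin ε · sin L_s = sin 23.44° × sin 323.7° = -0.23550, so δ = -13.621°.
cos h₀ = −tan(-20.9°) tan(-13.621°) = -0.0925, h₀ = 1.6635 rad.
Bracket: h₀ sin ϕ sin δ + cos ϕ cos δ sin h₀ = 1.6635×-0.35674×-0.23550 + 0.93420×0.97188×0.99571 = 0.139754 + 0.904035 = 1.043789.
Q̄ = (S_0/π) × [bracket] = (1361/π) × 1.043789 = 452.19 W/m².
Daily total = Q̄ × 24.00 h × 3600 s/h = 452.19 × 24.00 × 3600 / 10⁶ = 39.07 MJ/m².

39.1 MJ/m²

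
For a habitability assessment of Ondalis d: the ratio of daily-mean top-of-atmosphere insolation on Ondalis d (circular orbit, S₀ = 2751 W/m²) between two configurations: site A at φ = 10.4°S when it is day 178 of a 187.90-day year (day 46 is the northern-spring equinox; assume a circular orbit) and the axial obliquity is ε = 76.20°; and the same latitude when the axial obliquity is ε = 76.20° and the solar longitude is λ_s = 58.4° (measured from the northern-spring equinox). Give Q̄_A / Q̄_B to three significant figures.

— Configuration A (φ=-10.4°):
Solar longitude: λ_s = 360° × (178 − 46)/187.90 = 252.900°.
sin δ = sin 76.20° × sin 252.900° = -0.92821, so δ = -68.157°.
cos H₀ = −tan(-10.4°) tan(-68.157°) = -0.4579, H₀ = 2.0464 rad.
Bracket: H₀ sin φ sin δ + cos φ cos δ sin H₀ = 2.0464×-0.18052×-0.92821 + 0.98357×0.37207×0.88902 = 0.342896 + 0.325343 = 0.668239.
Q̄ = (S₀/π) × [bracket] = (2751/π) × 0.668239 = 585.16 W/m².
— Configuration B (φ=-10.4°):
Solar declination: sin δ = sin ε · sin λ_s = sin 76.20° × sin 58.4° = 0.82714, so δ = +55.806°.
cos H₀ = −tan(-10.4°) tan(+55.806°) = 0.2701, H₀ = 1.2973 rad.
Bracket: H₀ sin φ sin δ + cos φ cos δ sin H₀ = 1.2973×-0.18052×0.82714 + 0.98357×0.56199×0.96283 = -0.193707 + 0.532211 = 0.338504.
Q̄ = (S₀/π) × [bracket] = (2751/π) × 0.338504 = 296.42 W/m².
Ratio Q̄_A / Q̄_B = 585.16 / 296.42 = 1.974.

Q̄_A / Q̄_B ≈ 1.97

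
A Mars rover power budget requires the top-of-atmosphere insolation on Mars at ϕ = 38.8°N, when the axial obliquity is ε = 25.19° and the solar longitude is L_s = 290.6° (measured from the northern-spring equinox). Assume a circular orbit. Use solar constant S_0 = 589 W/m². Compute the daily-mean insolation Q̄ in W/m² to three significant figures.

Solar declination: sin δ = sin ε · sin L_s = sin 25.19° × sin 290.6° = -0.39841, so δ = -23.479°.
cos h₀ = −tan(+38.8°) tan(-23.479°) = 0.3492, h₀ = 1.2140 rad.
Bracket: h₀ sin ϕ sin δ + cos ϕ cos δ sin h₀ = 1.2140×0.62660×-0.39841 + 0.77934×0.91721×0.93703 = -0.303067 + 0.669806 = 0.366739.
Q̄ = (S_0/π) × [bracket] = (589/π) × 0.366739 = 68.76 W/m².

Q̄ ≈ 68.8 W/m²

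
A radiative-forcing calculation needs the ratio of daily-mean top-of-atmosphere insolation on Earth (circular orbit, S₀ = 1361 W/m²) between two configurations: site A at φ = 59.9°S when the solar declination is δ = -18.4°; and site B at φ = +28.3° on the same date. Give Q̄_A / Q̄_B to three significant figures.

— Configuration A (φ=-59.9°):
cos H₀ = −tan(-59.9°) tan(-18.400°) = -0.5739, H₀ = 2.1820 rad.
Bracket: H₀ sin φ sin δ + cos φ cos δ sin H₀ = 2.1820×-0.86515×-0.31565 + 0.50151×0.94888×0.81895 = 0.595871 + 0.389716 = 0.985587.
Q̄ = (S₀/π) × [bracket] = (1361/π) × 0.985587 = 426.98 W/m².
— Configuration B (φ=+28.3°):
cos H₀ = −tan(+28.3°) tan(-18.400°) = 0.1791, H₀ = 1.3907 rad.
Bracket: H₀ sin φ sin δ + cos φ cos δ sin H₀ = 1.3907×0.47409×-0.31565 + 0.88048×0.94888×0.98383 = -0.208113 + 0.821960 = 0.613847.
Q̄ = (S₀/π) × [bracket] = (1361/π) × 0.613847 = 265.93 W/m².
Ratio Q̄_A / Q̄_B = 426.98 / 265.93 = 1.606.

Q̄_A / Q̄_B ≈ 1.61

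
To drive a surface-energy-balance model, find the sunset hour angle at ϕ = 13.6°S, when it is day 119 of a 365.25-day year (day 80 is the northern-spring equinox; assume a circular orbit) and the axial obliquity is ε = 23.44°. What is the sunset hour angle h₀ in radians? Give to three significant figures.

h₀ = 1.51 rad

Solar longitude: L_s = 360° × (119 − 80)/365.25 = 38.439°.
sin δ = sin 23.44° × sin 38.439° = 0.24730, so δ = +14.318°.
cos h₀ = −tan ϕ · tan δ = −tan(-13.6°) × tan(+14.318°) = 0.0617, so h₀ = 1.5090 rad = 86.46°.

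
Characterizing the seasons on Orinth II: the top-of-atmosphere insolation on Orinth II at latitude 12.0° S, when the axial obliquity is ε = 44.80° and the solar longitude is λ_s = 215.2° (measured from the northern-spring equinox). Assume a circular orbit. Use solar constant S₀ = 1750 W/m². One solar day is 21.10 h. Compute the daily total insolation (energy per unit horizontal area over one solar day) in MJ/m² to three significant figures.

Solar declination: sin δ = sin ε · sin λ_s = sin 44.80° × sin 215.2° = -0.40617, so δ = -23.965°.
cos H₀ = −tan(-12.0°) tan(-23.965°) = -0.0945, H₀ = 1.6654 rad.
Bracket: H₀ sin φ sin δ + cos φ cos δ sin H₀ = 1.6654×-0.20791×-0.40617 + 0.97815×0.91380×0.99553 = 0.140638 + 0.889838 = 1.030476.
Q̄ = (S₀/π) × [bracket] = (1750/π) × 1.030476 = 574.02 W/m².
Daily total = Q̄ × 21.10 h × 3600 s/h = 574.02 × 21.10 × 3600 / 10⁶ = 43.60 MJ/m².

43.6 MJ/m²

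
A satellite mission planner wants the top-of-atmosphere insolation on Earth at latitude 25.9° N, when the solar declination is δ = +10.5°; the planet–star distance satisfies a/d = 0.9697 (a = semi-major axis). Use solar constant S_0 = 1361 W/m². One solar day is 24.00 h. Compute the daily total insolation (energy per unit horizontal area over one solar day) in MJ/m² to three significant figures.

35.7 MJ/m²

cos h₀ = −tan(+25.9°) tan(+10.500°) = -0.0900, h₀ = 1.6609 rad.
Bracket: h₀ sin ϕ sin δ + cos ϕ cos δ sin h₀ = 1.6609×0.43680×0.18224 + 0.89956×0.98325×0.99594 = 0.132212 + 0.880901 = 1.013113.
Inverse-square distance factor (a/d)² = 0.9697² = 0.940318.
Q̄ = (S_0/π) × 0.940318 × [bracket] = (1361/π) × 0.940318 × 1.013113 = 412.71 W/m².
Daily total = Q̄ × 24.00 h × 3600 s/h = 412.71 × 24.00 × 3600 / 10⁶ = 35.66 MJ/m².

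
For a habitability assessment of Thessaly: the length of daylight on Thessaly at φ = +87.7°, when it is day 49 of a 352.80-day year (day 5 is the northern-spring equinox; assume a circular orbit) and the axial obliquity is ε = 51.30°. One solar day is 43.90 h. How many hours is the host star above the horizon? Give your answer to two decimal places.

43.90 h

Solar longitude: λ_s = 360° × (49 − 5)/352.80 = 44.898°.
sin δ = sin 51.30° × sin 44.898° = 0.55086, so δ = +33.426°.
Sunrise equation: cos H₀ = −tan φ · tan δ = -16.4335 ≤ −1, so the host star never sets (polar day) and H₀ = π.
Daylight = 2H₀/(2π) × 43.90 h = (3.1416/π) × 43.90 = 43.90 h.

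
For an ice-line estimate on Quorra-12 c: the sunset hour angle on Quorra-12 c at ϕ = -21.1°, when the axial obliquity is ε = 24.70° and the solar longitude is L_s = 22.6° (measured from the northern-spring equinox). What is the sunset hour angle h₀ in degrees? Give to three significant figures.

Solar declination: sin δ = sin ε · sin L_s = sin 24.70° × sin 22.6° = 0.16058, so δ = +9.241°.
cos h₀ = −tan ϕ · tan δ = −tan(-21.1°) × tan(+9.241°) = 0.0628, so h₀ = 1.5080 rad = 86.40°.

h₀ = 86.4°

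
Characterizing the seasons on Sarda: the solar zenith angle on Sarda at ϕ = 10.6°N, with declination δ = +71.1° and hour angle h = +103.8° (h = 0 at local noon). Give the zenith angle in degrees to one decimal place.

θ_z = 84.4°

cos θ_z = sin ϕ sin δ + cos ϕ cos δ cos h = 0.174034 + -0.075947 = 0.098087.
θ_z = arccos(0.098087) = 84.4°.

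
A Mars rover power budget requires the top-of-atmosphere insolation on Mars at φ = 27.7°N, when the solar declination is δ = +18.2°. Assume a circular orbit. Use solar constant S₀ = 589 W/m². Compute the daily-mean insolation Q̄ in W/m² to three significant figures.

cos H₀ = −tan(+27.7°) tan(+18.200°) = -0.1726, H₀ = 1.7443 rad.
Bracket: H₀ sin φ sin δ + cos φ cos δ sin H₀ = 1.7443×0.46484×0.31233 + 0.88539×0.94997×0.98499 = 0.253244 + 0.828469 = 1.081713.
Q̄ = (S₀/π) × [bracket] = (589/π) × 1.081713 = 202.8 W/m².

Q̄ ≈ 203 W/m²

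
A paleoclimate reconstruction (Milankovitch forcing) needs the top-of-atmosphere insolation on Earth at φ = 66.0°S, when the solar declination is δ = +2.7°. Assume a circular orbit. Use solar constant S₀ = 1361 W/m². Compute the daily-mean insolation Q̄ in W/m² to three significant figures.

cos H₀ = −tan(-66.0°) tan(+2.700°) = 0.1059, H₀ = 1.4647 rad.
Bracket: H₀ sin φ sin δ + cos φ cos δ sin H₀ = 1.4647×-0.91355×0.04711 + 0.40674×0.99889×0.99437 = -0.063037 + 0.404001 = 0.340964.
Q̄ = (S₀/π) × [bracket] = (1361/π) × 0.340964 = 147.7 W/m².

Q̄ ≈ 148 W/m²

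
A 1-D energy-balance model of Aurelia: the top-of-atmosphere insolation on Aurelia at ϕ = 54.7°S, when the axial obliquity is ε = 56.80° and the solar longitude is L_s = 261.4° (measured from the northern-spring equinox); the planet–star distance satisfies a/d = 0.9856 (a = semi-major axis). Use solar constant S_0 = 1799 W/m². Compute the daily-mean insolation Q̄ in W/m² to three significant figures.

Q̄ ≈ 1.18e+03 W/m²

Solar declination: sin δ = sin ε · sin L_s = sin 56.80° × sin 261.4° = -0.82736, so δ = -55.828°.
cos h₀ = −tan(-54.7°) tan(-55.828°) = -2.0804 ≤ −1 ⇒ polar day, h₀ = π.
Bracket: h₀ sin ϕ sin δ + cos ϕ cos δ sin h₀ = 3.1416×-0.81614×-0.82736 + 0.57786×0.56168×0.00000 = 2.121339 + 0.000000 = 2.121339.
Inverse-square distance factor (a/d)² = 0.9856² = 0.971407.
Q̄ = (S_0/π) × 0.971407 × [bracket] = (1799/π) × 0.971407 × 2.121339 = 1180 W/m².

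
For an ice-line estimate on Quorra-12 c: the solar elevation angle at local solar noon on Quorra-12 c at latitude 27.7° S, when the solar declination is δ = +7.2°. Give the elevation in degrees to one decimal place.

At local noon the hour angle is zero, so the zenith angle equals |φ − δ| = |-27.7° − (+7.200°)| = 34.900°.
Elevation = 90° − 34.900° = 55.1°.

55.1°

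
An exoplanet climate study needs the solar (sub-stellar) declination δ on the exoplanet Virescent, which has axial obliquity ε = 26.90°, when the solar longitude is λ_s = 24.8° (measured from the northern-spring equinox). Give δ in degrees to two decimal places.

δ = +10.94°

sin δ = sin ε · sin λ_s = sin 26.90° × sin 24.8° = 0.189775.
δ = arcsin(0.189775) = +10.94°.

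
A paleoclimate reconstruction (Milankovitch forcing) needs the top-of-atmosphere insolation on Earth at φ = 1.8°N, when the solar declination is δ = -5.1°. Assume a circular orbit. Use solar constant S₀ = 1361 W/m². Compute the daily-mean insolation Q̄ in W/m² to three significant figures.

Q̄ ≈ 429 W/m²

cos H₀ = −tan(+1.8°) tan(-5.100°) = 0.0028, H₀ = 1.5680 rad.
Bracket: H₀ sin φ sin δ + cos φ cos δ sin H₀ = 1.5680×0.03141×-0.08889 + 0.99951×0.99604×1.00000 = -0.004378 + 0.995552 = 0.991174.
Q̄ = (S₀/π) × [bracket] = (1361/π) × 0.991174 = 429.4 W/m².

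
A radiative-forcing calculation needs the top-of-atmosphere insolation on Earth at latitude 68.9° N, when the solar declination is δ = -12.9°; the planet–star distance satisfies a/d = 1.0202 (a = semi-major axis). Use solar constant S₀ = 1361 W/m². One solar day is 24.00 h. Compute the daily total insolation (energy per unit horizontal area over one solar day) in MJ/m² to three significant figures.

3.41 MJ/m²

cos H₀ = −tan(+68.9°) tan(-12.900°) = 0.5935, H₀ = 0.9353 rad.
Bracket: H₀ sin φ sin δ + cos φ cos δ sin H₀ = 0.9353×0.93295×-0.22325 + 0.36000×0.97476×0.80480 = -0.194805 + 0.282415 = 0.087610.
Inverse-square distance factor (a/d)² = 1.0202² = 1.040808.
Q̄ = (S₀/π) × 1.040808 × [bracket] = (1361/π) × 1.040808 × 0.087610 = 39.503 W/m².
Daily total = Q̄ × 24.00 h × 3600 s/h = 39.503 × 24.00 × 3600 / 10⁶ = 3.413 MJ/m².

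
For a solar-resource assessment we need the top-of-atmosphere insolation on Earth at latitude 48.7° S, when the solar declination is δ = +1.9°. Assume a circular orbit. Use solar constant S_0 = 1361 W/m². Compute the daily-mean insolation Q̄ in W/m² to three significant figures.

Q̄ ≈ 269 W/m²

cos h₀ = −tan(-48.7°) tan(+1.900°) = 0.0378, h₀ = 1.5330 rad.
Bracket: h₀ sin ϕ sin δ + cos ϕ cos δ sin h₀ = 1.5330×-0.75126×0.03316 + 0.66000×0.99945×0.99929 = -0.038190 + 0.659169 = 0.620979.
Q̄ = (S_0/π) × [bracket] = (1361/π) × 0.620979 = 269.0 W/m².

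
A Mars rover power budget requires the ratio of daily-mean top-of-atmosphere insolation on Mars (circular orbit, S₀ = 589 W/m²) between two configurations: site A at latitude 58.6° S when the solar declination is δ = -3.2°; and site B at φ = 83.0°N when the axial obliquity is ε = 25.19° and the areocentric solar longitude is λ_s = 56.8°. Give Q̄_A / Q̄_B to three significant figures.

— Configuration A (φ=-58.6°):
cos H₀ = −tan(-58.6°) tan(-3.200°) = -0.0916, H₀ = 1.6625 rad.
Bracket: H₀ sin φ sin δ + cos φ cos δ sin H₀ = 1.6625×-0.85355×-0.05582 + 0.52101×0.99844×0.99580 = 0.079210 + 0.518012 = 0.597222.
Q̄ = (S₀/π) × [bracket] = (589/π) × 0.597222 = 111.97 W/m².
— Configuration B (φ=+83.0°):
sin δ = sin 25.19° × sin 56.8° = 0.35614, so δ = +20.864°.
cos H₀ = −tan(+83.0°) tan(+20.864°) = -3.1041 ≤ −1 ⇒ polar day, H₀ = π.
Bracket: H₀ sin φ sin δ + cos φ cos δ sin H₀ = 3.1416×0.99255×0.35614 + 0.12187×0.93443×0.00000 = 1.110514 + 0.000000 = 1.110514.
Q̄ = (S₀/π) × [bracket] = (589/π) × 1.110514 = 208.20 W/m².
Ratio Q̄_A / Q̄_B = 111.97 / 208.20 = 0.5378.

Q̄_A / Q̄_B ≈ 0.538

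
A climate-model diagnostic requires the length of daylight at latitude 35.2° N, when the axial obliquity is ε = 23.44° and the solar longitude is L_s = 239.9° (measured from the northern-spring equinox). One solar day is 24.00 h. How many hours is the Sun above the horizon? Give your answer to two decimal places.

10.00 h

Solar declination: sin δ = sin ε · sin L_s = sin 23.44° × sin 239.9° = -0.34415, so δ = -20.130°.
cos h₀ = −tan ϕ · tan δ = −tan(+35.2°) × tan(-20.130°) = 0.2586, so h₀ = 1.3093 rad = 75.02°.
Daylight = 2h₀/(2π) × 24.00 h = (1.3093/π) × 24.00 = 10.00 h.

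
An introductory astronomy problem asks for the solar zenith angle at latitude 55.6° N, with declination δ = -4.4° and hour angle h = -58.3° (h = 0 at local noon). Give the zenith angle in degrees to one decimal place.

θ_z = 76.5°

cos θ_z = sin φ sin δ + cos φ cos δ cos h = -0.063302 + 0.295999 = 0.232697.
θ_z = arccos(0.232697) = 76.5°.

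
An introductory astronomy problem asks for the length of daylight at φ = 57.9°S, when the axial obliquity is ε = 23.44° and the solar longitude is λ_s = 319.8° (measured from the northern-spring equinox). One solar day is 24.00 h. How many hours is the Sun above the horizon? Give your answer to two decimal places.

Solar declination: sin δ = sin ε · sin λ_s = sin 23.44° × sin 319.8° = -0.25676, so δ = -14.878°.
cos H₀ = −tan φ · tan δ = −tan(-57.9°) × tan(-14.878°) = -0.4235, so H₀ = 2.0081 rad = 115.06°.
Daylight = 2H₀/(2π) × 24.00 h = (2.0081/π) × 24.00 = 15.34 h.

15.34 h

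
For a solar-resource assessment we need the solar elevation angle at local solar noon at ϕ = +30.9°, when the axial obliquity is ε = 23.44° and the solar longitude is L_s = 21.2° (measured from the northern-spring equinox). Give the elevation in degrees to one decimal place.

67.4°

Solar declination: sin δ = sin ε · sin L_s = sin 23.44° × sin 21.2° = 0.14385, so δ = +8.271°.
At local noon the hour angle is zero, so the zenith angle equals |ϕ − δ| = |+30.9° − (+8.271°)| = 22.629°.
Elevation = 90° − 22.629° = 67.4°.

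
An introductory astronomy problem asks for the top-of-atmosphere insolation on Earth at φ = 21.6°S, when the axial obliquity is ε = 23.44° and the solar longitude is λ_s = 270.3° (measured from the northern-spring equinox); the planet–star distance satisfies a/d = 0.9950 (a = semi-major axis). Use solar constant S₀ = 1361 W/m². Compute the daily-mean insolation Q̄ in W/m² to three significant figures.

Solar declination: sin δ = sin ε · sin λ_s = sin 23.44° × sin 270.3° = -0.39778, so δ = -23.440°.
cos H₀ = −tan(-21.6°) tan(-23.440°) = -0.1717, H₀ = 1.7433 rad.
Bracket: H₀ sin φ sin δ + cos φ cos δ sin H₀ = 1.7433×-0.36812×-0.39778 + 0.92978×0.91748×0.98516 = 0.255273 + 0.840395 = 1.095668.
Inverse-square distance factor (a/d)² = 0.9950² = 0.990025.
Q̄ = (S₀/π) × 0.990025 × [bracket] = (1361/π) × 0.990025 × 1.095668 = 469.9 W/m².

Q̄ ≈ 470 W/m²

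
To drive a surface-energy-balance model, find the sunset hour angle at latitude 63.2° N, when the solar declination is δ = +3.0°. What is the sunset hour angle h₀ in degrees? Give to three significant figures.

h₀ = 96.0°

cos h₀ = −tan ϕ · tan δ = −tan(+63.2°) × tan(+3.000°) = -0.1037, so h₀ = 1.6747 rad = 95.96°.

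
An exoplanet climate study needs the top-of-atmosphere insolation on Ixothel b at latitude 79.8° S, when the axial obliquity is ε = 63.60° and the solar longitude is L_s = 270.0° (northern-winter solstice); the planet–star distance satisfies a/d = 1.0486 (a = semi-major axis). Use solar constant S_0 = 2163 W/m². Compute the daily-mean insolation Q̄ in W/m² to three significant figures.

Solar declination: sin δ = sin ε · sin L_s = sin 63.60° × sin 270.0° = -0.89571, so δ = -63.600°.
cos h₀ = −tan(-79.8°) tan(-63.600°) = -11.1960 ≤ −1 ⇒ polar day, h₀ = π.
Bracket: h₀ sin ϕ sin δ + cos ϕ cos δ sin h₀ = 3.1416×-0.98420×-0.89571 + 0.17708×0.44464×0.00000 = 2.769502 + 0.000000 = 2.769502.
Inverse-square distance factor (a/d)² = 1.0486² = 1.099562.
Q̄ = (S_0/π) × 1.099562 × [bracket] = (2163/π) × 1.099562 × 2.769502 = 2097 W/m².

Q̄ ≈ 2.10e+03 W/m²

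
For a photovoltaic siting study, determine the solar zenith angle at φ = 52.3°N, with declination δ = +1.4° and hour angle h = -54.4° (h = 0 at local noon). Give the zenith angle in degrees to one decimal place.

θ_z = 68.0°

cos θ_z = sin φ sin δ + cos φ cos δ cos h = 0.019331 + 0.355878 = 0.375209.
θ_z = arccos(0.375209) = 68.0°.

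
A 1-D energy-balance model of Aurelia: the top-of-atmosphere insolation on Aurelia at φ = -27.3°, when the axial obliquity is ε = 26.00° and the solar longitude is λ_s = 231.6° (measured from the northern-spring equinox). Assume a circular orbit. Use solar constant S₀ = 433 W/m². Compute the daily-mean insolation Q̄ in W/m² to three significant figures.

Q̄ ≈ 151 W/m²

Solar declination: sin δ = sin ε · sin λ_s = sin 26.00° × sin 231.6° = -0.34355, so δ = -20.093°.
cos H₀ = −tan(-27.3°) tan(-20.093°) = -0.1888, H₀ = 1.7607 rad.
Bracket: H₀ sin φ sin δ + cos φ cos δ sin H₀ = 1.7607×-0.45865×-0.34355 + 0.88862×0.93913×0.98201 = 0.277432 + 0.819517 = 1.096949.
Q̄ = (S₀/π) × [bracket] = (433/π) × 1.096949 = 151.2 W/m².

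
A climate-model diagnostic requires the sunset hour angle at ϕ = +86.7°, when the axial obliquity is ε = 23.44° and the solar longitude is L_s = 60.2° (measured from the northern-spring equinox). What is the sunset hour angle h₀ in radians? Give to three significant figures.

Solar declination: sin δ = sin ε · sin L_s = sin 23.44° × sin 60.2° = 0.34519, so δ = +20.193°.
Sunrise equation: cos h₀ = −tan ϕ · tan δ = -6.3787 ≤ −1, so the Sun never sets (polar day) and h₀ = π.

h₀ = 3.14 rad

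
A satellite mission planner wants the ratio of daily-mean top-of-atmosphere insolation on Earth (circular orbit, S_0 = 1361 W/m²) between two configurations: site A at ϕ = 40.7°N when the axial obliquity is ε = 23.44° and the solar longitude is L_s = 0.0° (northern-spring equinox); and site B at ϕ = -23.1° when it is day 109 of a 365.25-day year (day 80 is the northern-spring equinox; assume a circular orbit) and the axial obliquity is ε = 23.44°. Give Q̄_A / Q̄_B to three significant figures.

Q̄_A / Q̄_B ≈ 0.961

— Configuration A (ϕ=+40.7°):
Solar declination: sin δ = sin ε · sin L_s = sin 23.44° × sin 0.0° = 0.00000, so δ = +0.000°.
cos h₀ = −tan(+40.7°) tan(+0.000°) = -0.0000, h₀ = 1.5708 rad.
Bracket: h₀ sin ϕ sin δ + cos ϕ cos δ sin h₀ = 1.5708×0.65210×0.00000 + 0.75813×1.00000×1.00000 = 0.000000 + 0.758130 = 0.758130.
Q̄ = (S_0/π) × [bracket] = (1361/π) × 0.758130 = 328.44 W/m².
— Configuration B (ϕ=-23.1°):
Solar longitude: L_s = 360° × (109 − 80)/365.25 = 28.583°.
sin δ = sin 23.44° × sin 28.583° = 0.19032, so δ = +10.971°.
cos h₀ = −tan(-23.1°) tan(+10.971°) = 0.0827, h₀ = 1.4880 rad.
Bracket: h₀ sin ϕ sin δ + cos ϕ cos δ sin h₀ = 1.4880×-0.39234×0.19032 + 0.91982×0.98172×0.99658 = -0.111109 + 0.899917 = 0.788808.
Q̄ = (S_0/π) × [bracket] = (1361/π) × 0.788808 = 341.73 W/m².
Ratio Q̄_A / Q̄_B = 328.44 / 341.73 = 0.9611.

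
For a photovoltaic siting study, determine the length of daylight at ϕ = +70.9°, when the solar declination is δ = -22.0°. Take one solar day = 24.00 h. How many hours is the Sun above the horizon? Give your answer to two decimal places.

cos h₀ = −tan ϕ · tan δ = 1.1668 ≥ 1, so the Sun never rises (polar night) and h₀ = 0.
Daylight = 2h₀/(2π) × 24.00 h = (0.0000/π) × 24.00 = 0.00 h.

0.00 h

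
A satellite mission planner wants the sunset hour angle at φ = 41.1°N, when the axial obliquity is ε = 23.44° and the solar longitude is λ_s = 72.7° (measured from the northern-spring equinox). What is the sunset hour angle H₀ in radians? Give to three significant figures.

H₀ = 1.94 rad

Solar declination: sin δ = sin ε · sin λ_s = sin 23.44° × sin 72.7° = 0.37979, so δ = +22.321°.
cos H₀ = −tan φ · tan δ = −tan(+41.1°) × tan(+22.321°) = -0.3582, so H₀ = 1.9371 rad = 110.99°.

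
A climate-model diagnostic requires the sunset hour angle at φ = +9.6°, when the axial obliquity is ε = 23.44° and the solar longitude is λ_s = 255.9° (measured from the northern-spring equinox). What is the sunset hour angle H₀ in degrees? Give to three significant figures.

Solar declination: sin δ = sin ε · sin λ_s = sin 23.44° × sin 255.9° = -0.38580, so δ = -22.694°.
cos H₀ = −tan φ · tan δ = −tan(+9.6°) × tan(-22.694°) = 0.0707, so H₀ = 1.5000 rad = 85.94°.

H₀ = 85.9°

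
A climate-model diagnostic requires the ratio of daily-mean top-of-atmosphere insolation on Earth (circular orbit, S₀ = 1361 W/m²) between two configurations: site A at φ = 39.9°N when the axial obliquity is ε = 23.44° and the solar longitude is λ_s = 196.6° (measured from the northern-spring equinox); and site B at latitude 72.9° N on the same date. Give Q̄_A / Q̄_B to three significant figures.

Q̄_A / Q̄_B ≈ 4.59

— Configuration A (φ=+39.9°):
Solar declination: sin δ = sin ε · sin λ_s = sin 23.44° × sin 196.6° = -0.11364, so δ = -6.525°.
cos H₀ = −tan(+39.9°) tan(-6.525°) = 0.0956, H₀ = 1.4750 rad.
Bracket: H₀ sin φ sin δ + cos φ cos δ sin H₀ = 1.4750×0.64145×-0.11364 + 0.76717×0.99352×0.99542 = -0.107519 + 0.758708 = 0.651189.
Q̄ = (S₀/π) × [bracket] = (1361/π) × 0.651189 = 282.11 W/m².
— Configuration B (φ=+72.9°):
cos H₀ = −tan(+72.9°) tan(-6.525°) = 0.3718, H₀ = 1.1898 rad.
Bracket: H₀ sin φ sin δ + cos φ cos δ sin H₀ = 1.1898×0.95579×-0.11364 + 0.29404×0.99352×0.92831 = -0.129231 + 0.271191 = 0.141960.
Q̄ = (S₀/π) × [bracket] = (1361/π) × 0.141960 = 61.500 W/m².
Ratio Q̄_A / Q̄_B = 282.11 / 61.500 = 4.587.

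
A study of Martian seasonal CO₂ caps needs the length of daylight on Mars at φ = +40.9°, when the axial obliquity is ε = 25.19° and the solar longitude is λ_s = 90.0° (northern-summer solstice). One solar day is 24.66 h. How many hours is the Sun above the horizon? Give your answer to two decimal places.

Solar declination: sin δ = sin ε · sin λ_s = sin 25.19° × sin 90.0° = 0.42562, so δ = +25.190°.
cos H₀ = −tan φ · tan δ = −tan(+40.9°) × tan(+25.190°) = -0.4074, so H₀ = 1.9904 rad = 114.04°.
Daylight = 2H₀/(2π) × 24.66 h = (1.9904/π) × 24.66 = 15.62 h.

15.62 h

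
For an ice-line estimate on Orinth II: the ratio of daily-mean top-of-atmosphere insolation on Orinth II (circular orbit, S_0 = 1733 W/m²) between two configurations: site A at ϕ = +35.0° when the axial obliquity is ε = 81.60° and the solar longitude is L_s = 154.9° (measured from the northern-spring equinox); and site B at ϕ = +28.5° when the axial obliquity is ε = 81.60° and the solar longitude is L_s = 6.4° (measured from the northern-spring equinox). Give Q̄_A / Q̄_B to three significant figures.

Q̄_A / Q̄_B ≈ 1.21

— Configuration A (ϕ=+35.0°):
Solar declination: sin δ = sin ε · sin L_s = sin 81.60° × sin 154.9° = 0.41965, so δ = +24.812°.
cos h₀ = −tan(+35.0°) tan(+24.812°) = -0.3237, h₀ = 1.9005 rad.
Bracket: h₀ sin ϕ sin δ + cos ϕ cos δ sin h₀ = 1.9005×0.57358×0.41965 + 0.81915×0.90769×0.94615 = 0.457456 + 0.703495 = 1.160951.
Q̄ = (S_0/π) × [bracket] = (1733/π) × 1.160951 = 640.42 W/m².
— Configuration B (ϕ=+28.5°):
Solar declination: sin δ = sin ε · sin L_s = sin 81.60° × sin 6.4° = 0.11027, so δ = +6.331°.
cos h₀ = −tan(+28.5°) tan(+6.331°) = -0.0602, h₀ = 1.6311 rad.
Bracket: h₀ sin ϕ sin δ + cos ϕ cos δ sin h₀ = 1.6311×0.47716×0.11027 + 0.87882×0.99390×0.99818 = 0.085823 + 0.871870 = 0.957693.
Q̄ = (S_0/π) × [bracket] = (1733/π) × 0.957693 = 528.29 W/m².
Ratio Q̄_A / Q̄_B = 640.42 / 528.29 = 1.212.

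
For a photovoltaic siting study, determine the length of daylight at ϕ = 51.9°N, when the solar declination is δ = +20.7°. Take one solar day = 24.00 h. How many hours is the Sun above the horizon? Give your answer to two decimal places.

cos h₀ = −tan ϕ · tan δ = −tan(+51.9°) × tan(+20.700°) = -0.4819, so h₀ = 2.0736 rad = 118.81°.
Daylight = 2h₀/(2π) × 24.00 h = (2.0736/π) × 24.00 = 15.84 h.

15.84 h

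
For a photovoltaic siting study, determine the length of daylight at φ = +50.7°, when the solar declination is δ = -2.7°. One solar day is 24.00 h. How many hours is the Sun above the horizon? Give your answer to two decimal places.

11.56 h

cos H₀ = −tan φ · tan δ = −tan(+50.7°) × tan(-2.700°) = 0.0576, so H₀ = 1.5131 rad = 86.70°.
Daylight = 2H₀/(2π) × 24.00 h = (1.5131/π) × 24.00 = 11.56 h.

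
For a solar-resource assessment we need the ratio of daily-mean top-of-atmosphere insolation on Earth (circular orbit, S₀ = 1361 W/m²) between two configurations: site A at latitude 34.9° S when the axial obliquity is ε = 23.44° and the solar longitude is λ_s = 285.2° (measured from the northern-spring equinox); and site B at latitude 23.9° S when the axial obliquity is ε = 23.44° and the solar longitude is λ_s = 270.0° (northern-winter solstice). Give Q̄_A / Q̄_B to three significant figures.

Q̄_A / Q̄_B ≈ 1.02

— Configuration A (φ=-34.9°):
Solar declination: sin δ = sin ε · sin λ_s = sin 23.44° × sin 285.2° = -0.38387, so δ = -22.574°.
cos H₀ = −tan(-34.9°) tan(-22.574°) = -0.2900, H₀ = 1.8650 rad.
Bracket: H₀ sin φ sin δ + cos φ cos δ sin H₀ = 1.8650×-0.57215×-0.38387 + 0.82015×0.92339×0.95702 = 0.409612 + 0.724769 = 1.134381.
Q̄ = (S₀/π) × [bracket] = (1361/π) × 1.134381 = 491.44 W/m².
— Configuration B (φ=-23.9°):
Solar declination: sin δ = sin ε · sin λ_s = sin 23.44° × sin 270.0° = -0.39779, so δ = -23.440°.
cos H₀ = −tan(-23.9°) tan(-23.440°) = -0.1921, H₀ = 1.7641 rad.
Bracket: H₀ sin φ sin δ + cos φ cos δ sin H₀ = 1.7641×-0.40514×-0.39779 + 0.91425×0.91748×0.98137 = 0.284303 + 0.823179 = 1.107482.
Q̄ = (S₀/π) × [bracket] = (1361/π) × 1.107482 = 479.78 W/m².
Ratio Q̄_A / Q̄_B = 491.44 / 479.78 = 1.024.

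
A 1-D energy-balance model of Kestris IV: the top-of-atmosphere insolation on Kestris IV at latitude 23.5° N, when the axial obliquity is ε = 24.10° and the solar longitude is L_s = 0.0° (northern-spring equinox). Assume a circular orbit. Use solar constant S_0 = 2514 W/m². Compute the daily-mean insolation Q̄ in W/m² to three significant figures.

Solar declination: sin δ = sin ε · sin L_s = sin 24.10° × sin 0.0° = 0.00000, so δ = +0.000°.
cos h₀ = −tan(+23.5°) tan(+0.000°) = -0.0000, h₀ = 1.5708 rad.
Bracket: h₀ sin ϕ sin δ + cos ϕ cos δ sin h₀ = 1.5708×0.39875×0.00000 + 0.91706×1.00000×1.00000 = 0.000000 + 0.917060 = 0.917060.
Q̄ = (S_0/π) × [bracket] = (2514/π) × 0.917060 = 733.9 W/m².

Q̄ ≈ 734 W/m²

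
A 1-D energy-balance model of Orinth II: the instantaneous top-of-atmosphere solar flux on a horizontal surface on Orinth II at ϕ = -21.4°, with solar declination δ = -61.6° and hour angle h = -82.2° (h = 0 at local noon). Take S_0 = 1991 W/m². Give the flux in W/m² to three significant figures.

759 W/m²

cos θ_z = sin ϕ sin δ + cos ϕ cos δ cos h = 0.320963 + 0.060099 = 0.381062.
Flux = S_0 · cos θ_z = 1991 × 0.381062 = 758.7 W/m².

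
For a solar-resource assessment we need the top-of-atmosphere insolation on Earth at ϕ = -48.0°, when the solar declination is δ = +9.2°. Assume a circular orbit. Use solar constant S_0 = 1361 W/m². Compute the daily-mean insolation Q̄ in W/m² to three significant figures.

cos h₀ = −tan(-48.0°) tan(+9.200°) = 0.1799, h₀ = 1.3899 rad.
Bracket: h₀ sin ϕ sin δ + cos ϕ cos δ sin h₀ = 1.3899×-0.74314×0.15988 + 0.66913×0.98714×0.98369 = -0.165138 + 0.649752 = 0.484614.
Q̄ = (S_0/π) × [bracket] = (1361/π) × 0.484614 = 209.9 W/m².

Q̄ ≈ 210 W/m²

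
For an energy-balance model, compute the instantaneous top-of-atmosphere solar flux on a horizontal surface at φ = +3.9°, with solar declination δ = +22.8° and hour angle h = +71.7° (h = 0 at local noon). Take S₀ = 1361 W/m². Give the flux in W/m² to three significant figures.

429 W/m²

cos θ_z = sin φ sin δ + cos φ cos δ cos h = 0.026357 + 0.288788 = 0.315145.
Flux = S₀ · cos θ_z = 1361 × 0.315145 = 428.9 W/m².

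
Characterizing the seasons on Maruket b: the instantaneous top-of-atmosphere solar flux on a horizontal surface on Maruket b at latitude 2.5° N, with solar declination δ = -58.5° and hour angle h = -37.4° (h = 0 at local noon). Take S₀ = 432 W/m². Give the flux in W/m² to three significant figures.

163 W/m²

cos θ_z = sin φ sin δ + cos φ cos δ cos h = -0.037192 + 0.414685 = 0.377493.
Flux = S₀ · cos θ_z = 432 × 0.377493 = 163.1 W/m².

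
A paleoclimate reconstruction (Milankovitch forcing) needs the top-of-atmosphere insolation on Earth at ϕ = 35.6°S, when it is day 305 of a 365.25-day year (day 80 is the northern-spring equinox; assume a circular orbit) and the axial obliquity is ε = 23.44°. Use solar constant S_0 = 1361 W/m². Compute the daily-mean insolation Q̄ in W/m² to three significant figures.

Q̄ ≈ 451 W/m²

Solar longitude: L_s = 360° × (305 − 80)/365.25 = 221.766°.
sin δ = sin 23.44° × sin 221.766° = -0.26496, so δ = -15.365°.
cos h₀ = −tan(-35.6°) tan(-15.365°) = -0.1967, h₀ = 1.7688 rad.
Bracket: h₀ sin ϕ sin δ + cos ϕ cos δ sin h₀ = 1.7688×-0.58212×-0.26496 + 0.81310×0.96426×0.98046 = 0.272817 + 0.768720 = 1.041537.
Q̄ = (S_0/π) × [bracket] = (1361/π) × 1.041537 = 451.2 W/m².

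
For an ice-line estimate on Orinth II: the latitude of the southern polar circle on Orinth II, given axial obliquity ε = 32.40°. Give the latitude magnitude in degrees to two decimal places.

The polar circle is the lowest latitude that experiences at least one full rotation of continuous darkness at the northern-summer solstice; it lies at |ϕ| = 90° − ε = 90° − 32.40° = 57.60°.

57.60°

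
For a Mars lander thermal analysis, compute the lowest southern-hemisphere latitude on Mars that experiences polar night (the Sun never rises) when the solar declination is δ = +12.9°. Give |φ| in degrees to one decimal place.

Polar night requires cos H₀ = −tan φ tan δ ≥ 1, i.e. tan φ tan δ ≤ −1.
The boundary is |tan φ| · |tan δ| = 1, so |φ| = 90° − |δ| = 90° − 12.9° = 77.1° in the southern hemisphere.

|φ| = 77.1°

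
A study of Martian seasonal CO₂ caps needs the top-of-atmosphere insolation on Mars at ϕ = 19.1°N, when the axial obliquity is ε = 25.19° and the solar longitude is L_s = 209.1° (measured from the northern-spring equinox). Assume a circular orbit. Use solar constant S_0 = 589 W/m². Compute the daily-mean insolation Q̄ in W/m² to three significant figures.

Solar declination: sin δ = sin ε · sin L_s = sin 25.19° × sin 209.1° = -0.20699, so δ = -11.946°.
cos h₀ = −tan(+19.1°) tan(-11.946°) = 0.0733, h₀ = 1.4975 rad.
Bracket: h₀ sin ϕ sin δ + cos ϕ cos δ sin h₀ = 1.4975×0.32722×-0.20699 + 0.94495×0.97834×0.99731 = -0.101428 + 0.921996 = 0.820568.
Q̄ = (S_0/π) × [bracket] = (589/π) × 0.820568 = 153.8 W/m².

Q̄ ≈ 154 W/m²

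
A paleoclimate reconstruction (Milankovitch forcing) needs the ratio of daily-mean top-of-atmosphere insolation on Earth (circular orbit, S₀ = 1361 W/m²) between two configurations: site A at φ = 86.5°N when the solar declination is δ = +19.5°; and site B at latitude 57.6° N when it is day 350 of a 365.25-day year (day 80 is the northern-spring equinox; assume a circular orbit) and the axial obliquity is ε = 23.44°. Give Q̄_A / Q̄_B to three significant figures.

— Configuration A (φ=+86.5°):
cos H₀ = −tan(+86.5°) tan(+19.500°) = -5.7898 ≤ −1 ⇒ polar day, H₀ = π.
Bracket: H₀ sin φ sin δ + cos φ cos δ sin H₀ = 3.1416×0.99813×0.33381 + 0.06105×0.94264×0.00000 = 1.046736 + 0.000000 = 1.046736.
Q̄ = (S₀/π) × [bracket] = (1361/π) × 1.046736 = 453.47 W/m².
— Configuration B (φ=+57.6°):
Solar longitude: λ_s = 360° × (350 − 80)/365.25 = 266.119°.
sin δ = sin 23.44° × sin 266.119° = -0.39688, so δ = -23.383°.
cos H₀ = −tan(+57.6°) tan(-23.383°) = 0.6813, H₀ = 0.8212 rad.
Bracket: H₀ sin φ sin δ + cos φ cos δ sin H₀ = 0.8212×0.84433×-0.39688 + 0.53583×0.91787×0.73197 = -0.275182 + 0.359999 = 0.084817.
Q̄ = (S₀/π) × [bracket] = (1361/π) × 0.084817 = 36.744 W/m².
Ratio Q̄_A / Q̄_B = 453.47 / 36.744 = 12.34.

Q̄_A / Q̄_B ≈ 12.3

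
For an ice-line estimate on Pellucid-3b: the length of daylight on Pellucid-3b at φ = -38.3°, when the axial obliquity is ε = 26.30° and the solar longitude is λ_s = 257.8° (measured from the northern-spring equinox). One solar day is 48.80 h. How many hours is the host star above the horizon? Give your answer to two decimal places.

30.45 h

Solar declination: sin δ = sin ε · sin λ_s = sin 26.30° × sin 257.8° = -0.43306, so δ = -25.662°.
cos H₀ = −tan φ · tan δ = −tan(-38.3°) × tan(-25.662°) = -0.3794, so H₀ = 1.9600 rad = 112.30°.
Daylight = 2H₀/(2π) × 48.80 h = (1.9600/π) × 48.80 = 30.45 h.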